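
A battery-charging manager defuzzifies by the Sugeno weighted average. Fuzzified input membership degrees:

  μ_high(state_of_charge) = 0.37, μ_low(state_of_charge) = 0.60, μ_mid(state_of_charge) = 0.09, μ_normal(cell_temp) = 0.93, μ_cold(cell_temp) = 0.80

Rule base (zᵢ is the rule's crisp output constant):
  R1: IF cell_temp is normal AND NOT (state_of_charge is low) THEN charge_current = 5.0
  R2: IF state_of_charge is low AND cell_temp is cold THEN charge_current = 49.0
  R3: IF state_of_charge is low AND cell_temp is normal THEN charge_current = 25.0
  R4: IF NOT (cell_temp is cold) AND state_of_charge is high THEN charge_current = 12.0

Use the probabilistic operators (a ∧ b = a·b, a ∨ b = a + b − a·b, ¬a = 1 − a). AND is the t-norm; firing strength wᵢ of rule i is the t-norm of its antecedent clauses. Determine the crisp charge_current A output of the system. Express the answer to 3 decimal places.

R1 (z=5.0): normal=0.93, ¬low=1−0.60=0.40; AND[a·b] → w = 0.3720
R2 (z=49.0): low=0.60, cold=0.80; AND[a·b] → w = 0.4800
R3 (z=25.0): low=0.60, normal=0.93; AND[a·b] → w = 0.5580
R4 (z=12.0): ¬cold=1−0.80=0.20, high=0.37; AND[a·b] → w = 0.0740
Weighted average = (0.3720·5.0 + 0.4800·49.0 + 0.5580·25.0 + 0.0740·12.0) / (0.3720 + 0.4800 + 0.5580 + 0.0740)
  = 40.2180 / 1.4840 = 27.101

27.101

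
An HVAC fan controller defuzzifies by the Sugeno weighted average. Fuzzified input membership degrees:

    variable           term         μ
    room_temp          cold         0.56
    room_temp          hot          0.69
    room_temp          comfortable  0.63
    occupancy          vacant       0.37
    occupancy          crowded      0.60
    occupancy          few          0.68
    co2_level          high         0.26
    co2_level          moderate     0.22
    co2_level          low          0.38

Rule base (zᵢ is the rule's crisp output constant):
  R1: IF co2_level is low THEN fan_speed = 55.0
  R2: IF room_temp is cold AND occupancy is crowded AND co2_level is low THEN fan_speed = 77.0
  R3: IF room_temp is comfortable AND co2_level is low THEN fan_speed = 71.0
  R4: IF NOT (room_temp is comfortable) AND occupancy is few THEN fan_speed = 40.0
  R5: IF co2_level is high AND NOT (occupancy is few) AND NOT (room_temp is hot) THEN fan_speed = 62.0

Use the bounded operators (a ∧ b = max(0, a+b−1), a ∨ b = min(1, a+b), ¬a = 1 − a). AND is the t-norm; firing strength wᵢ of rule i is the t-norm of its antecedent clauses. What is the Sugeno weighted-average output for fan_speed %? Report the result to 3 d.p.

R1 (z=55.0): low=0.38 → w = 0.38
R2 (z=77.0): cold=0.56, crowded=0.60, low=0.38; AND[max(0, a+b−1)] → w = 0.00
R3 (z=71.0): comfortable=0.63, low=0.38; AND[max(0, a+b−1)] → w = 0.01
R4 (z=40.0): ¬comfortable=1−0.63=0.37, few=0.68; AND[max(0, a+b−1)] → w = 0.05
R5 (z=62.0): high=0.26, ¬few=1−0.68=0.32, ¬hot=1−0.69=0.31; AND[max(0, a+b−1)] → w = 0.00
Weighted average = (0.38·55.0 + 0.00·77.0 + 0.01·71.0 + 0.05·40.0 + 0.00·62.0) / (0.38 + 0.00 + 0.01 + 0.05 + 0.00)
  = 23.6100 / 0.4400 = 53.659

53.659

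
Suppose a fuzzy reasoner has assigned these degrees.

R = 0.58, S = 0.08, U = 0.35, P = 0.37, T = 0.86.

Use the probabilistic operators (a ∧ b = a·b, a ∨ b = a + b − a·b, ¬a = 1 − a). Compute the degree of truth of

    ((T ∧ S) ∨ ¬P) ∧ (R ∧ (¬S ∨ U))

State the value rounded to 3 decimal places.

T ∧ S = a·b on (0.8600, 0.0800) = 0.0688
¬P = 1 − 0.3700 = 0.6300
(T ∧ S) ∨ ¬P = a + b − a·b on (0.0688, 0.6300) = 0.6555
¬S = 1 − 0.0800 = 0.9200
¬S ∨ U = a + b − a·b on (0.9200, 0.3500) = 0.9480
R ∧ (¬S ∨ U) = a·b on (0.5800, 0.9480) = 0.5498
((T ∧ S) ∨ ¬P) ∧ (R ∧ (¬S ∨ U)) = a·b on (0.6555, 0.5498) = 0.3604

0.360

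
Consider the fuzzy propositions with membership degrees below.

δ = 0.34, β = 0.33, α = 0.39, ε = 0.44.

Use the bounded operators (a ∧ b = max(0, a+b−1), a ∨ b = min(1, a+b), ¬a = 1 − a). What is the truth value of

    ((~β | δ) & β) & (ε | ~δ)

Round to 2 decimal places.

~β = 1 − 0.33 = 0.67
~β | δ = min(1, a+b) on (0.67, 0.34) = 1.00
(~β | δ) & β = max(0, a+b−1) on (1.00, 0.33) = 0.33
~δ = 1 − 0.34 = 0.66
ε | ~δ = min(1, a+b) on (0.44, 0.66) = 1.00
((~β | δ) & β) & (ε | ~δ) = max(0, a+b−1) on (0.33, 1.00) = 0.33

0.33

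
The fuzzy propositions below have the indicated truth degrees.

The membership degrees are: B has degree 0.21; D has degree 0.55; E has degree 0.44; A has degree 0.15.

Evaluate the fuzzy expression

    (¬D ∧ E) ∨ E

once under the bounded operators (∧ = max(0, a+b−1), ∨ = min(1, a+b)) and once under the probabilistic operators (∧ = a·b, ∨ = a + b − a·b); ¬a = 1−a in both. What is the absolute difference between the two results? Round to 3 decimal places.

0.111

Under bounded:
  ¬D = 1 − 0.55 = 0.45
  ¬D ∧ E = max(0, a+b−1) on (0.45, 0.44) = 0.00
  (¬D ∧ E) ∨ E = min(1, a+b) on (0.00, 0.44) = 0.44
  → value = 0.4400
Under probabilistic:
  ¬D = 1 − 0.5500 = 0.4500
  ¬D ∧ E = a·b on (0.4500, 0.4400) = 0.1980
  (¬D ∧ E) ∨ E = a + b − a·b on (0.1980, 0.4400) = 0.5509
  → value = 0.5509
|0.4400 − 0.5509| = 0.111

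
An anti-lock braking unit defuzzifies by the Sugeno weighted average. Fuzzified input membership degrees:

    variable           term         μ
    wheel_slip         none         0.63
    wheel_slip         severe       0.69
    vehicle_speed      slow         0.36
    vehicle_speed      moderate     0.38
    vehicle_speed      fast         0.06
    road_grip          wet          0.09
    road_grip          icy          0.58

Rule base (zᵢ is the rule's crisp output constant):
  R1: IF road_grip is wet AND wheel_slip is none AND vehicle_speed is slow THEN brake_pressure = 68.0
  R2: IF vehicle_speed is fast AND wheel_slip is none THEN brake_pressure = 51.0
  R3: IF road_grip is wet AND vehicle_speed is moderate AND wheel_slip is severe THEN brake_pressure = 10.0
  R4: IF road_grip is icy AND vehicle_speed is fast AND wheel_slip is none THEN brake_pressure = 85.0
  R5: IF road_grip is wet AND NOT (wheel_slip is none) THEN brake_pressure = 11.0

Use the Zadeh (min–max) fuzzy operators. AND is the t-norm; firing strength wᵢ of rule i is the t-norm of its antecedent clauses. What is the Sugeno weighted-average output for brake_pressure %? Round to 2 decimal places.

R1 (z=68.0): wet=0.09, none=0.63, slow=0.36; AND[min(a, b)] → w = 0.09
R2 (z=51.0): fast=0.06, none=0.63; AND[min(a, b)] → w = 0.06
R3 (z=10.0): wet=0.09, moderate=0.38, severe=0.69; AND[min(a, b)] → w = 0.09
R4 (z=85.0): icy=0.58, fast=0.06, none=0.63; AND[min(a, b)] → w = 0.06
R5 (z=11.0): wet=0.09, ¬none=1−0.63=0.37; AND[min(a, b)] → w = 0.09
Weighted average = (0.09·68.0 + 0.06·51.0 + 0.09·10.0 + 0.06·85.0 + 0.09·11.0) / (0.09 + 0.06 + 0.09 + 0.06 + 0.09)
  = 16.1700 / 0.3900 = 41.46

41.46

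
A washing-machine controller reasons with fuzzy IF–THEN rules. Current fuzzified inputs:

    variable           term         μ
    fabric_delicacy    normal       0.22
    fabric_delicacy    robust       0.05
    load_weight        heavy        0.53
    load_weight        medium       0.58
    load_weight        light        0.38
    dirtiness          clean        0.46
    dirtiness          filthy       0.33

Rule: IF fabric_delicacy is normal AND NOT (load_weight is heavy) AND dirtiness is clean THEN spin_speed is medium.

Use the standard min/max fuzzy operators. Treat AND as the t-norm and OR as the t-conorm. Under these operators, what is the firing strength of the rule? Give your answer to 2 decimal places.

firing strength: normal=0.22, ¬heavy=1−0.53=0.47, clean=0.46; AND[min(a, b)] → w = 0.22

0.22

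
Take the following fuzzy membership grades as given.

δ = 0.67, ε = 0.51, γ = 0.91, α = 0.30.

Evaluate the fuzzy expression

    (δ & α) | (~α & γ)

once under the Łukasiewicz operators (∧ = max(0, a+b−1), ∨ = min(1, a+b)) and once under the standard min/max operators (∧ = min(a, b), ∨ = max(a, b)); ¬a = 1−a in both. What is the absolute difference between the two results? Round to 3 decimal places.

Under Łukasiewicz:
  δ & α = max(0, a+b−1) on (0.67, 0.30) = 0.00
  ~α = 1 − 0.30 = 0.70
  ~α & γ = max(0, a+b−1) on (0.70, 0.91) = 0.61
  (δ & α) | (~α & γ) = min(1, a+b) on (0.00, 0.61) = 0.61
  → value = 0.6100
Under standard min/max:
  δ & α = min(a, b) on (0.67, 0.30) = 0.30
  ~α = 1 − 0.30 = 0.70
  ~α & γ = min(a, b) on (0.70, 0.91) = 0.70
  (δ & α) | (~α & γ) = max(a, b) on (0.30, 0.70) = 0.70
  → value = 0.7000
|0.6100 − 0.7000| = 0.090

0.090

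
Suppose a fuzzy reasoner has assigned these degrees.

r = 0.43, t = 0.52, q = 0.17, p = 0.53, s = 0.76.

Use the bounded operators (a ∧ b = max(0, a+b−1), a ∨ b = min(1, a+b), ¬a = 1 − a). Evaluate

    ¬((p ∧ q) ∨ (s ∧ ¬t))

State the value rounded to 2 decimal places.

0.76

p ∧ q = max(0, a+b−1) on (0.53, 0.17) = 0.00
¬t = 1 − 0.52 = 0.48
s ∧ ¬t = max(0, a+b−1) on (0.76, 0.48) = 0.24
(p ∧ q) ∨ (s ∧ ¬t) = min(1, a+b) on (0.00, 0.24) = 0.24
¬((p ∧ q) ∨ (s ∧ ¬t)) = 1 − 0.24 = 0.76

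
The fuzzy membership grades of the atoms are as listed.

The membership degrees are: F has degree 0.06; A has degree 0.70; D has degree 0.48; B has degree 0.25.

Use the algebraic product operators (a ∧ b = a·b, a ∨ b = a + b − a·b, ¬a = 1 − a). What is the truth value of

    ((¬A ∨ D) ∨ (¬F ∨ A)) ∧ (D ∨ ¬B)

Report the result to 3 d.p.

¬A = 1 − 0.7000 = 0.3000
¬A ∨ D = a + b − a·b on (0.3000, 0.4800) = 0.6360
¬F = 1 − 0.0600 = 0.9400
¬F ∨ A = a + b − a·b on (0.9400, 0.7000) = 0.9820
(¬A ∨ D) ∨ (¬F ∨ A) = a + b − a·b on (0.6360, 0.9820) = 0.9934
¬B = 1 − 0.2500 = 0.7500
D ∨ ¬B = a + b − a·b on (0.4800, 0.7500) = 0.8700
((¬A ∨ D) ∨ (¬F ∨ A)) ∧ (D ∨ ¬B) = a·b on (0.9934, 0.8700) = 0.8643

0.864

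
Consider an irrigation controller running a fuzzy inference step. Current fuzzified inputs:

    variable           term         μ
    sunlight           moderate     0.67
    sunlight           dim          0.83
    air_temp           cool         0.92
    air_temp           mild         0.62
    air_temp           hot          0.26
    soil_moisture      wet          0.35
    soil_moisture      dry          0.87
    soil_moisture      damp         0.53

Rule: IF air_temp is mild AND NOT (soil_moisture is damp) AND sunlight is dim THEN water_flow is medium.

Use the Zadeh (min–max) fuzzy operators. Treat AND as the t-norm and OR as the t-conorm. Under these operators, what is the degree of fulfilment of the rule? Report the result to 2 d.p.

firing strength: mild=0.62, ¬damp=1−0.53=0.47, dim=0.83; AND[min(a, b)] → w = 0.47

0.47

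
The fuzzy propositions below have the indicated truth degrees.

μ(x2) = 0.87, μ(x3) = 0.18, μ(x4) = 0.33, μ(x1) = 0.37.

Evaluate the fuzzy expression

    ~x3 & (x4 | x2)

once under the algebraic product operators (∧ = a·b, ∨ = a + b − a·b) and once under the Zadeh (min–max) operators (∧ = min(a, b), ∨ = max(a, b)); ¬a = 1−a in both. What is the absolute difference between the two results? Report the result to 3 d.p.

Under algebraic product:
  ~x3 = 1 − 0.1800 = 0.8200
  x4 | x2 = a + b − a·b on (0.3300, 0.8700) = 0.9129
  ~x3 & (x4 | x2) = a·b on (0.8200, 0.9129) = 0.7486
  → value = 0.7486
Under Zadeh (min–max):
  ~x3 = 1 − 0.18 = 0.82
  x4 | x2 = max(a, b) on (0.33, 0.87) = 0.87
  ~x3 & (x4 | x2) = min(a, b) on (0.82, 0.87) = 0.82
  → value = 0.8200
|0.7486 − 0.8200| = 0.071

0.071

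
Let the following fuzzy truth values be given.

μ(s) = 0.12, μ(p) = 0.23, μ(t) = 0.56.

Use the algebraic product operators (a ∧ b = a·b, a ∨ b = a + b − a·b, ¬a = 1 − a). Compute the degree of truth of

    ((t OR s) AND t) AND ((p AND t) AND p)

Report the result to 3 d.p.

t OR s = a + b − a·b on (0.5600, 0.1200) = 0.6128
(t OR s) AND t = a·b on (0.6128, 0.5600) = 0.3432
p AND t = a·b on (0.2300, 0.5600) = 0.1288
(p AND t) AND p = a·b on (0.1288, 0.2300) = 0.0296
((t OR s) AND t) AND ((p AND t) AND p) = a·b on (0.3432, 0.0296) = 0.0102

0.010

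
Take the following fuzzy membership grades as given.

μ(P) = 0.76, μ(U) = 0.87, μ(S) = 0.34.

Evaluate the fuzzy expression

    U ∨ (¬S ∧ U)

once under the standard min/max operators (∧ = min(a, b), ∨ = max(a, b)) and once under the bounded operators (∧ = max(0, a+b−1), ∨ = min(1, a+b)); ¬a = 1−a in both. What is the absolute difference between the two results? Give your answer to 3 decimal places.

Under standard min/max:
  ¬S = 1 − 0.34 = 0.66
  ¬S ∧ U = min(a, b) on (0.66, 0.87) = 0.66
  U ∨ (¬S ∧ U) = max(a, b) on (0.87, 0.66) = 0.87
  → value = 0.8700
Under bounded:
  ¬S = 1 − 0.34 = 0.66
  ¬S ∧ U = max(0, a+b−1) on (0.66, 0.87) = 0.53
  U ∨ (¬S ∧ U) = min(1, a+b) on (0.87, 0.53) = 1.00
  → value = 1.0000
|0.8700 − 1.0000| = 0.130

0.130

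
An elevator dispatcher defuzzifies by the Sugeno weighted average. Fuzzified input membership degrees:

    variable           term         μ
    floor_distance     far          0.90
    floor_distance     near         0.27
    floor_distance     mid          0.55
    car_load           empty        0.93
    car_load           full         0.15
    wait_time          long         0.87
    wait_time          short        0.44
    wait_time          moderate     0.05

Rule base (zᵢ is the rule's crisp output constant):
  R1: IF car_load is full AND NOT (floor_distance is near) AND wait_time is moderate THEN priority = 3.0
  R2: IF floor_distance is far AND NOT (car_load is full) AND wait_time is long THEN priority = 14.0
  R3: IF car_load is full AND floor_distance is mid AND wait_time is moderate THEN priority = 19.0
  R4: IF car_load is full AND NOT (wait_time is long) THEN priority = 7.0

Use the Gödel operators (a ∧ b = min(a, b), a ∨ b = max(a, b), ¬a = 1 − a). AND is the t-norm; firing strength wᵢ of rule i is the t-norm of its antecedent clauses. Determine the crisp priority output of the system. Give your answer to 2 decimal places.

R1 (z=3.0): full=0.15, ¬near=1−0.27=0.73, moderate=0.05; AND[min(a, b)] → w = 0.05
R2 (z=14.0): far=0.90, ¬full=1−0.15=0.85, long=0.87; AND[min(a, b)] → w = 0.85
R3 (z=19.0): full=0.15, mid=0.55, moderate=0.05; AND[min(a, b)] → w = 0.05
R4 (z=7.0): full=0.15, ¬long=1−0.87=0.13; AND[min(a, b)] → w = 0.13
Weighted average = (0.05·3.0 + 0.85·14.0 + 0.05·19.0 + 0.13·7.0) / (0.05 + 0.85 + 0.05 + 0.13)
  = 13.9100 / 1.0800 = 12.88

12.88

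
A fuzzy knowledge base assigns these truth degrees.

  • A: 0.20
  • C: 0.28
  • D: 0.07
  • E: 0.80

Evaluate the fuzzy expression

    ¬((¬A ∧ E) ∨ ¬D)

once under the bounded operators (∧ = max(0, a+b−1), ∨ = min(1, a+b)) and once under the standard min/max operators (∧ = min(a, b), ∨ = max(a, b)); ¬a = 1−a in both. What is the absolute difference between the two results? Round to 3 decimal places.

0.070

Under bounded:
  ¬A = 1 − 0.20 = 0.80
  ¬A ∧ E = max(0, a+b−1) on (0.80, 0.80) = 0.60
  ¬D = 1 − 0.07 = 0.93
  (¬A ∧ E) ∨ ¬D = min(1, a+b) on (0.60, 0.93) = 1.00
  ¬((¬A ∧ E) ∨ ¬D) = 1 − 1.00 = 0.00
  → value = 0.0000
Under standard min/max:
  ¬A = 1 − 0.20 = 0.80
  ¬A ∧ E = min(a, b) on (0.80, 0.80) = 0.80
  ¬D = 1 − 0.07 = 0.93
  (¬A ∧ E) ∨ ¬D = max(a, b) on (0.80, 0.93) = 0.93
  ¬((¬A ∧ E) ∨ ¬D) = 1 − 0.93 = 0.07
  → value = 0.0700
|0.0000 − 0.0700| = 0.070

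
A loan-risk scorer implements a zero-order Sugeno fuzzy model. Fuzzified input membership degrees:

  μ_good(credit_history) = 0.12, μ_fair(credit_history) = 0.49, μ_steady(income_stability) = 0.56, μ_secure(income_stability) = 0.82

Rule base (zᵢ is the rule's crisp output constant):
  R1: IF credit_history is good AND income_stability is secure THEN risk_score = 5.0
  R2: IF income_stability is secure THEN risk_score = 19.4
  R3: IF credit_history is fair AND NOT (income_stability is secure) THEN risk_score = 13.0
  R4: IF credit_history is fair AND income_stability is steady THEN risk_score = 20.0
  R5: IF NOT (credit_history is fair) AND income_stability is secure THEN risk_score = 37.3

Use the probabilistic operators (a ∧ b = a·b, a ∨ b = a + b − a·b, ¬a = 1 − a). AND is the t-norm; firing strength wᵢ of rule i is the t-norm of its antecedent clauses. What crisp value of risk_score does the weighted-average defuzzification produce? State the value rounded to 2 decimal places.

22.74

R1 (z=5.0): good=0.12, secure=0.82; AND[a·b] → w = 0.0984
R2 (z=19.4): secure=0.82 → w = 0.8200
R3 (z=13.0): fair=0.49, ¬secure=1−0.82=0.18; AND[a·b] → w = 0.0882
R4 (z=20.0): fair=0.49, steady=0.56; AND[a·b] → w = 0.2744
R5 (z=37.3): ¬fair=1−0.49=0.51, secure=0.82; AND[a·b] → w = 0.4182
Weighted average = (0.0984·5.0 + 0.8200·19.4 + 0.0882·13.0 + 0.2744·20.0 + 0.4182·37.3) / (0.0984 + 0.8200 + 0.0882 + 0.2744 + 0.4182)
  = 38.6335 / 1.6992 = 22.74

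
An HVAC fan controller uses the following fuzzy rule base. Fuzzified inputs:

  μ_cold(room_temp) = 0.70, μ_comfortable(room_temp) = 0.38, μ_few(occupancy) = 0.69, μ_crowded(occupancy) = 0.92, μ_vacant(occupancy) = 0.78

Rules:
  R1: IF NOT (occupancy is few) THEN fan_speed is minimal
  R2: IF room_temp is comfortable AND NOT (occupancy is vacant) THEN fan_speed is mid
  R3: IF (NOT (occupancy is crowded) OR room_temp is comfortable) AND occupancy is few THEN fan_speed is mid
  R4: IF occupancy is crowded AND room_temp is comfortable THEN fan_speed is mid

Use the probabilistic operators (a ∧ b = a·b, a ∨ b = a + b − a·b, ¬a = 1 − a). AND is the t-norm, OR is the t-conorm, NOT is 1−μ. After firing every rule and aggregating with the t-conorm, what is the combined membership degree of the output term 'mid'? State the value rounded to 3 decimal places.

0.581

R1: ¬few=1−0.69=0.31 → w = 0.3100
R2: comfortable=0.38, ¬vacant=1−0.78=0.22; AND[a·b] → w = 0.0836
R3: (¬crowded=1−0.92=0.08 OR comfortable=0.38) = 0.4296; AND[a·b] with few=0.69 → w = 0.2964
R4: crowded=0.92, comfortable=0.38; AND[a·b] → w = 0.3496
Rules with consequent 'mid': {R2, R3, R4} → strengths 0.0836, 0.2964, 0.3496
Aggregate via t-conorm [a + b − a·b]: 0.5807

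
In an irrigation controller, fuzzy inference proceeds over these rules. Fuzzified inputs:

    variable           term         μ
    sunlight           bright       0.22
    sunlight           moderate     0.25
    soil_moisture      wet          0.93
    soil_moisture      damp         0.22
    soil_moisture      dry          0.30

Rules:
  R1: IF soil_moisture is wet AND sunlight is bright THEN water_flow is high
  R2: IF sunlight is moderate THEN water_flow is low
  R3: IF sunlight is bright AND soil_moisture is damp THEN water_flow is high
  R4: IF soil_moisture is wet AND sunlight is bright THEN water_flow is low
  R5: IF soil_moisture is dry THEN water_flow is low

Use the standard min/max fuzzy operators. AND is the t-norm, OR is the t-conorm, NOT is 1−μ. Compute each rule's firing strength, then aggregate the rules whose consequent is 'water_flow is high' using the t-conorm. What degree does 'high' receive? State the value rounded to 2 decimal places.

R1: wet=0.93, bright=0.22; AND[min(a, b)] → w = 0.22
R2: moderate=0.25 → w = 0.25
R3: bright=0.22, damp=0.22; AND[min(a, b)] → w = 0.22
R4: wet=0.93, bright=0.22; AND[min(a, b)] → w = 0.22
R5: dry=0.30 → w = 0.30
Rules with consequent 'high': {R1, R3} → strengths 0.22, 0.22
Aggregate via t-conorm [max(a, b)]: 0.22

0.22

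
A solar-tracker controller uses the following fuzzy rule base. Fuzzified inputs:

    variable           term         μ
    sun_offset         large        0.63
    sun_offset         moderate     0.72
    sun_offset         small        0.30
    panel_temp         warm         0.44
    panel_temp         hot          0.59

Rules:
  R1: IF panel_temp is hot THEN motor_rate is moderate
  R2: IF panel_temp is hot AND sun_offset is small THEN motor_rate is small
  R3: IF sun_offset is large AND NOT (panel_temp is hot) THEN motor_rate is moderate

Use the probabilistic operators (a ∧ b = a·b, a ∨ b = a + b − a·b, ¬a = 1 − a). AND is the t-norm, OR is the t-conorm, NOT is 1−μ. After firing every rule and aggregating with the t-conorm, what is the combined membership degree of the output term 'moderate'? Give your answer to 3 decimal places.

R1: hot=0.59 → w = 0.5900
R2: hot=0.59, small=0.30; AND[a·b] → w = 0.1770
R3: large=0.63, ¬hot=1−0.59=0.41; AND[a·b] → w = 0.2583
Rules with consequent 'moderate': {R1, R3} → strengths 0.5900, 0.2583
Aggregate via t-conorm [a + b − a·b]: 0.6959

0.696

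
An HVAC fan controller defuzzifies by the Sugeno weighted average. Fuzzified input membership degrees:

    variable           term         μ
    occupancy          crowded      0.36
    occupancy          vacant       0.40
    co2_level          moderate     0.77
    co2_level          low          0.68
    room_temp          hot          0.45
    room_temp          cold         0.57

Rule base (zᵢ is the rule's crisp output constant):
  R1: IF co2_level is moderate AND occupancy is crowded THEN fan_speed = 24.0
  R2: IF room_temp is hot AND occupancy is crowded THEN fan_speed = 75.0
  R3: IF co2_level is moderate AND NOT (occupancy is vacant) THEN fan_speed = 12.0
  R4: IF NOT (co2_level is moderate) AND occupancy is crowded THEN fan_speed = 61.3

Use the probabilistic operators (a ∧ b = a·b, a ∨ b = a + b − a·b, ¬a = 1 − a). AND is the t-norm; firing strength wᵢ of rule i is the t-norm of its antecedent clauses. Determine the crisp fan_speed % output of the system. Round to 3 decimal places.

29.901

R1 (z=24.0): moderate=0.77, crowded=0.36; AND[a·b] → w = 0.2772
R2 (z=75.0): hot=0.45, crowded=0.36; AND[a·b] → w = 0.1620
R3 (z=12.0): moderate=0.77, ¬vacant=1−0.40=0.60; AND[a·b] → w = 0.4620
R4 (z=61.3): ¬moderate=1−0.77=0.23, crowded=0.36; AND[a·b] → w = 0.0828
Weighted average = (0.2772·24.0 + 0.1620·75.0 + 0.4620·12.0 + 0.0828·61.3) / (0.2772 + 0.1620 + 0.4620 + 0.0828)
  = 29.4224 / 0.9840 = 29.901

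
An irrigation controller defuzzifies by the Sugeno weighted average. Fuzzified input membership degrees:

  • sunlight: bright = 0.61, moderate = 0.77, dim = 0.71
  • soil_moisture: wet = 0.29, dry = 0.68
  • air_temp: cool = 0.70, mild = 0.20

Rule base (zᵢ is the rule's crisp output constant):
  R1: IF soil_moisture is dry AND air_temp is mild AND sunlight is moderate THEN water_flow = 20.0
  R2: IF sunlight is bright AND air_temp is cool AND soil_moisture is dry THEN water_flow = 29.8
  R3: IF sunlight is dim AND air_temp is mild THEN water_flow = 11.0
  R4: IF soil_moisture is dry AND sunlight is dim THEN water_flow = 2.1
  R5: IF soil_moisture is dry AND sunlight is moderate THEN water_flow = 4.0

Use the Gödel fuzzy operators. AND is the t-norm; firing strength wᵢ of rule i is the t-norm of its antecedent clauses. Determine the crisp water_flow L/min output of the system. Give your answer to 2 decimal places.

12.04

R1 (z=20.0): dry=0.68, mild=0.20, moderate=0.77; AND[min(a, b)] → w = 0.20
R2 (z=29.8): bright=0.61, cool=0.70, dry=0.68; AND[min(a, b)] → w = 0.61
R3 (z=11.0): dim=0.71, mild=0.20; AND[min(a, b)] → w = 0.20
R4 (z=2.1): dry=0.68, dim=0.71; AND[min(a, b)] → w = 0.68
R5 (z=4.0): dry=0.68, moderate=0.77; AND[min(a, b)] → w = 0.68
Weighted average = (0.20·20.0 + 0.61·29.8 + 0.20·11.0 + 0.68·2.1 + 0.68·4.0) / (0.20 + 0.61 + 0.20 + 0.68 + 0.68)
  = 28.5260 / 2.3700 = 12.04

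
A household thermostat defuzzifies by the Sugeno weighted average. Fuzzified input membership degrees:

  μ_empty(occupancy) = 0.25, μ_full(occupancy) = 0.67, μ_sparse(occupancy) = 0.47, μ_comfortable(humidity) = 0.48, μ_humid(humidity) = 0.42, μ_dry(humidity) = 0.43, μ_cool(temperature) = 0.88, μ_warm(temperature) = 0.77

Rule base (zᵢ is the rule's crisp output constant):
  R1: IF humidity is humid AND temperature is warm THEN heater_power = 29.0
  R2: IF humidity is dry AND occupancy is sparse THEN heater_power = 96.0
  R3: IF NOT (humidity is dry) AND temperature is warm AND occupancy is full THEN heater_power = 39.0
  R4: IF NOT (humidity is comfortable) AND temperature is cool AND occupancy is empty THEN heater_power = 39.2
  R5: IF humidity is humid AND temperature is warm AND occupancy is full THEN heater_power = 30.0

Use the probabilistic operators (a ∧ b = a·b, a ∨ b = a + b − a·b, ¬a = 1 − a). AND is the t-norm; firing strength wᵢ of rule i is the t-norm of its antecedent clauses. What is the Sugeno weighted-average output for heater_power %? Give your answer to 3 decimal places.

44.526

R1 (z=29.0): humid=0.42, warm=0.77; AND[a·b] → w = 0.3234
R2 (z=96.0): dry=0.43, sparse=0.47; AND[a·b] → w = 0.2021
R3 (z=39.0): ¬dry=1−0.43=0.57, warm=0.77, full=0.67; AND[a·b] → w = 0.2941
R4 (z=39.2): ¬comfortable=1−0.48=0.52, cool=0.88, empty=0.25; AND[a·b] → w = 0.1144
R5 (z=30.0): humid=0.42, warm=0.77, full=0.67; AND[a·b] → w = 0.2167
Weighted average = (0.3234·29.0 + 0.2021·96.0 + 0.2941·39.0 + 0.1144·39.2 + 0.2167·30.0) / (0.3234 + 0.2021 + 0.2941 + 0.1144 + 0.2167)
  = 51.2335 / 1.1506 = 44.526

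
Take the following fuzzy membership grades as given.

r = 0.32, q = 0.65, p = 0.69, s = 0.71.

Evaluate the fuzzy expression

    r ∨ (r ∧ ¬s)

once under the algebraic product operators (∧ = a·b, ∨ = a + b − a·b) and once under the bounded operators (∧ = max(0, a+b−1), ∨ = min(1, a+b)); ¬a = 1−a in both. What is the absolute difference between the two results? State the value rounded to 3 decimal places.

0.063

Under algebraic product:
  ¬s = 1 − 0.7100 = 0.2900
  r ∧ ¬s = a·b on (0.3200, 0.2900) = 0.0928
  r ∨ (r ∧ ¬s) = a + b − a·b on (0.3200, 0.0928) = 0.3831
  → value = 0.3831
Under bounded:
  ¬s = 1 − 0.71 = 0.29
  r ∧ ¬s = max(0, a+b−1) on (0.32, 0.29) = 0.00
  r ∨ (r ∧ ¬s) = min(1, a+b) on (0.32, 0.00) = 0.32
  → value = 0.3200
|0.3831 − 0.3200| = 0.063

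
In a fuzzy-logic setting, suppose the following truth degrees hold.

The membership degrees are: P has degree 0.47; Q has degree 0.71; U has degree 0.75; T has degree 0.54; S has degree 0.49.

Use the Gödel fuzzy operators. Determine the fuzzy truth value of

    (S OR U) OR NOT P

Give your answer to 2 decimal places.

S OR U = max(a, b) on (0.49, 0.75) = 0.75
NOT P = 1 − 0.47 = 0.53
(S OR U) OR NOT P = max(a, b) on (0.75, 0.53) = 0.75

0.75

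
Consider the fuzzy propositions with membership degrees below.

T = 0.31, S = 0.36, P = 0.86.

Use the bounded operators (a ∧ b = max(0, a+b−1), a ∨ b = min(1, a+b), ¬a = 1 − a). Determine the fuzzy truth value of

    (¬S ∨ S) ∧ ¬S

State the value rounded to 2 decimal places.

¬S = 1 − 0.36 = 0.64
¬S ∨ S = min(1, a+b) on (0.64, 0.36) = 1.00
¬S = 1 − 0.36 = 0.64
(¬S ∨ S) ∧ ¬S = max(0, a+b−1) on (1.00, 0.64) = 0.64

0.64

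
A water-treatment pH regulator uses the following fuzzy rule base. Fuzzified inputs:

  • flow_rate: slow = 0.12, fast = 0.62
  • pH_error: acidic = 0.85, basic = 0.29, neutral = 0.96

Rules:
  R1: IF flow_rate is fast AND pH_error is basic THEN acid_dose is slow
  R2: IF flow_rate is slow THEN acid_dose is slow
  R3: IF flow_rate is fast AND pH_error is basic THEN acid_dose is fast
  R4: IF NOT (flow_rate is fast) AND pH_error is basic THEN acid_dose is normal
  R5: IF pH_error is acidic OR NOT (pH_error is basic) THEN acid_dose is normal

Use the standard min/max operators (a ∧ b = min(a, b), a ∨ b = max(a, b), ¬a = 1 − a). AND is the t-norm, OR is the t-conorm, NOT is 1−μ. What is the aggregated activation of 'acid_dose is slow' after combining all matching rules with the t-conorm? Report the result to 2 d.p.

R1: fast=0.62, basic=0.29; AND[min(a, b)] → w = 0.29
R2: slow=0.12 → w = 0.12
R3: fast=0.62, basic=0.29; AND[min(a, b)] → w = 0.29
R4: ¬fast=1−0.62=0.38, basic=0.29; AND[min(a, b)] → w = 0.29
R5: acidic=0.85, ¬basic=1−0.29=0.71; OR[max(a, b)] → w = 0.85
Rules with consequent 'slow': {R1, R2} → strengths 0.29, 0.12
Aggregate via t-conorm [max(a, b)]: 0.29

0.29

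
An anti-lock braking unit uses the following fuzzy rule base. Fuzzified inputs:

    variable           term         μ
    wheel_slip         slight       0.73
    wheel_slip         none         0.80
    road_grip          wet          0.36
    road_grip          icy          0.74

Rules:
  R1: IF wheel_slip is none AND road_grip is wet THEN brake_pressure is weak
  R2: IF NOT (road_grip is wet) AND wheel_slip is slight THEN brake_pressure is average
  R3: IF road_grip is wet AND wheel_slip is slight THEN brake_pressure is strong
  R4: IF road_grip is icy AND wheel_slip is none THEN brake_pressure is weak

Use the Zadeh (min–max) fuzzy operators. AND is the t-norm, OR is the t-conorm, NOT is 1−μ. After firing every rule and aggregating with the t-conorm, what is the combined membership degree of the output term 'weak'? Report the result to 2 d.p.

0.74

R1: none=0.80, wet=0.36; AND[min(a, b)] → w = 0.36
R2: ¬wet=1−0.36=0.64, slight=0.73; AND[min(a, b)] → w = 0.64
R3: wet=0.36, slight=0.73; AND[min(a, b)] → w = 0.36
R4: icy=0.74, none=0.80; AND[min(a, b)] → w = 0.74
Rules with consequent 'weak': {R1, R4} → strengths 0.36, 0.74
Aggregate via t-conorm [max(a, b)]: 0.74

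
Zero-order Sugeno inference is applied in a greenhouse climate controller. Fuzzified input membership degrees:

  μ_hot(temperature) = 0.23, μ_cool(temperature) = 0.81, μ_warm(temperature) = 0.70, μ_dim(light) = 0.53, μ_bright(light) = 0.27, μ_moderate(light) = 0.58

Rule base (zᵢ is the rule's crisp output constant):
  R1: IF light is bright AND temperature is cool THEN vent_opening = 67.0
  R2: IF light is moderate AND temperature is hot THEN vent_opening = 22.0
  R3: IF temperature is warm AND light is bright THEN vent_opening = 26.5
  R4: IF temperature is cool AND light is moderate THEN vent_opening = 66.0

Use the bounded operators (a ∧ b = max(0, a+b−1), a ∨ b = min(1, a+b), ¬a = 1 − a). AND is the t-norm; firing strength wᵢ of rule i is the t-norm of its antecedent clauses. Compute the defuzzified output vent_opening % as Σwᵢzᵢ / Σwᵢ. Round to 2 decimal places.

66.17

R1 (z=67.0): bright=0.27, cool=0.81; AND[max(0, a+b−1)] → w = 0.08
R2 (z=22.0): moderate=0.58, hot=0.23; AND[max(0, a+b−1)] → w = 0.00
R3 (z=26.5): warm=0.70, bright=0.27; AND[max(0, a+b−1)] → w = 0.00
R4 (z=66.0): cool=0.81, moderate=0.58; AND[max(0, a+b−1)] → w = 0.39
Weighted average = (0.08·67.0 + 0.00·22.0 + 0.00·26.5 + 0.39·66.0) / (0.08 + 0.00 + 0.00 + 0.39)
  = 31.1000 / 0.4700 = 66.17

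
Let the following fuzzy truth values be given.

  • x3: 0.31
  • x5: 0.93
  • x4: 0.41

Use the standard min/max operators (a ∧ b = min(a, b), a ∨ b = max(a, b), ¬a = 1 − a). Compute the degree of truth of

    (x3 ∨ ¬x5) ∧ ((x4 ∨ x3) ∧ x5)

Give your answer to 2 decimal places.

¬x5 = 1 − 0.93 = 0.07
x3 ∨ ¬x5 = max(a, b) on (0.31, 0.07) = 0.31
x4 ∨ x3 = max(a, b) on (0.41, 0.31) = 0.41
(x4 ∨ x3) ∧ x5 = min(a, b) on (0.41, 0.93) = 0.41
(x3 ∨ ¬x5) ∧ ((x4 ∨ x3) ∧ x5) = min(a, b) on (0.31, 0.41) = 0.31

0.31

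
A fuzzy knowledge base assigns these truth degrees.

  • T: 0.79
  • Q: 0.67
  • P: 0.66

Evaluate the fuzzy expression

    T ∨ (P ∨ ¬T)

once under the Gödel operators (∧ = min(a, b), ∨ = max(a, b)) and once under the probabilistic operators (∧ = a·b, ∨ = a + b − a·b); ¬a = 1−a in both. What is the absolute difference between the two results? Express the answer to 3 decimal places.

0.154

Under Gödel:
  ¬T = 1 − 0.79 = 0.21
  P ∨ ¬T = max(a, b) on (0.66, 0.21) = 0.66
  T ∨ (P ∨ ¬T) = max(a, b) on (0.79, 0.66) = 0.79
  → value = 0.7900
Under probabilistic:
  ¬T = 1 − 0.7900 = 0.2100
  P ∨ ¬T = a + b − a·b on (0.6600, 0.2100) = 0.7314
  T ∨ (P ∨ ¬T) = a + b − a·b on (0.7900, 0.7314) = 0.9436
  → value = 0.9436
|0.7900 − 0.9436| = 0.154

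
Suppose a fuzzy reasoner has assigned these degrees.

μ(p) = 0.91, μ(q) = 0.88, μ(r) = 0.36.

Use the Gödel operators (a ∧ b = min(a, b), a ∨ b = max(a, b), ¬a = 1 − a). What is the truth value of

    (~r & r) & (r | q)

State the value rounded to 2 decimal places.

0.36

~r = 1 − 0.36 = 0.64
~r & r = min(a, b) on (0.64, 0.36) = 0.36
r | q = max(a, b) on (0.36, 0.88) = 0.88
(~r & r) & (r | q) = min(a, b) on (0.36, 0.88) = 0.36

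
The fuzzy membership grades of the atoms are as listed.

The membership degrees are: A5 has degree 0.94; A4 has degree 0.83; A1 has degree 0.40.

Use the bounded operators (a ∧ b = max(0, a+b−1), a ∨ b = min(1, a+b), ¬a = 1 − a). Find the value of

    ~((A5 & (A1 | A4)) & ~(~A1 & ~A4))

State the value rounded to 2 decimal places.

A1 | A4 = min(1, a+b) on (0.40, 0.83) = 1.00
A5 & (A1 | A4) = max(0, a+b−1) on (0.94, 1.00) = 0.94
~A1 = 1 − 0.40 = 0.60
~A4 = 1 − 0.83 = 0.17
~A1 & ~A4 = max(0, a+b−1) on (0.60, 0.17) = 0.00
~(~A1 & ~A4) = 1 − 0.00 = 1.00
(A5 & (A1 | A4)) & ~(~A1 & ~A4) = max(0, a+b−1) on (0.94, 1.00) = 0.94
~((A5 & (A1 | A4)) & ~(~A1 & ~A4)) = 1 − 0.94 = 0.06

0.06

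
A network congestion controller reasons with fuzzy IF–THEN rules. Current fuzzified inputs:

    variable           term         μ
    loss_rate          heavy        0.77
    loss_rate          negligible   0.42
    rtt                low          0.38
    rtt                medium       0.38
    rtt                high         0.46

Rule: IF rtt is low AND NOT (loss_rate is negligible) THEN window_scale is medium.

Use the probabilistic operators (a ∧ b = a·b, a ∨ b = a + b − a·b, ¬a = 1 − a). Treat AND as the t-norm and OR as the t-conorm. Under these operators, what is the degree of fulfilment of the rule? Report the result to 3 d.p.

0.220

firing strength: low=0.38, ¬negligible=1−0.42=0.58; AND[a·b] → w = 0.2204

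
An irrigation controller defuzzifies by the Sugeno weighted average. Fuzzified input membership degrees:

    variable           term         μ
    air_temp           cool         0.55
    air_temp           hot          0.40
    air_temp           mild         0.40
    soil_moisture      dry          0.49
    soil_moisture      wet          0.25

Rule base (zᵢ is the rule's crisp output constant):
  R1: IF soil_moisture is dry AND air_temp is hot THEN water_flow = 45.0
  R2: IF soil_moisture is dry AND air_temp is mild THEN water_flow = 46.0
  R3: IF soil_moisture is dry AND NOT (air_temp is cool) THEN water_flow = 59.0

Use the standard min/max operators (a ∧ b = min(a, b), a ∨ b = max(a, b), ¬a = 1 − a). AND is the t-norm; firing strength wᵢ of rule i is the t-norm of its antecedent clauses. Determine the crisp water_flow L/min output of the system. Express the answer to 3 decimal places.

R1 (z=45.0): dry=0.49, hot=0.40; AND[min(a, b)] → w = 0.40
R2 (z=46.0): dry=0.49, mild=0.40; AND[min(a, b)] → w = 0.40
R3 (z=59.0): dry=0.49, ¬cool=1−0.55=0.45; AND[min(a, b)] → w = 0.45
Weighted average = (0.40·45.0 + 0.40·46.0 + 0.45·59.0) / (0.40 + 0.40 + 0.45)
  = 62.9500 / 1.2500 = 50.360

50.360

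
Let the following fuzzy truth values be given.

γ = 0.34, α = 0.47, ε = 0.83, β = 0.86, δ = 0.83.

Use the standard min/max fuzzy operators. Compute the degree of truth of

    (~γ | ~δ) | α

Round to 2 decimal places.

~γ = 1 − 0.34 = 0.66
~δ = 1 − 0.83 = 0.17
~γ | ~δ = max(a, b) on (0.66, 0.17) = 0.66
(~γ | ~δ) | α = max(a, b) on (0.66, 0.47) = 0.66

0.66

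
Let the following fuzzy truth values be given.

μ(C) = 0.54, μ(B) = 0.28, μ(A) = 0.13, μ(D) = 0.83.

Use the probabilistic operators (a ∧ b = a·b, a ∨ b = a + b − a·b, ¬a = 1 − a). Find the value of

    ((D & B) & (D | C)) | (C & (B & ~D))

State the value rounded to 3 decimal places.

0.234

D & B = a·b on (0.8300, 0.2800) = 0.2324
D | C = a + b − a·b on (0.8300, 0.5400) = 0.9218
(D & B) & (D | C) = a·b on (0.2324, 0.9218) = 0.2142
~D = 1 − 0.8300 = 0.1700
B & ~D = a·b on (0.2800, 0.1700) = 0.0476
C & (B & ~D) = a·b on (0.5400, 0.0476) = 0.0257
((D & B) & (D | C)) | (C & (B & ~D)) = a + b − a·b on (0.2142, 0.0257) = 0.2344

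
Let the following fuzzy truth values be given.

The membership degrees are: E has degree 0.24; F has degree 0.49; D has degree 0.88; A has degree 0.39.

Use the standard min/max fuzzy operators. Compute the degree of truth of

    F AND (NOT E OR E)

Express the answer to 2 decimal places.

0.49

NOT E = 1 − 0.24 = 0.76
NOT E OR E = max(a, b) on (0.76, 0.24) = 0.76
F AND (NOT E OR E) = min(a, b) on (0.49, 0.76) = 0.49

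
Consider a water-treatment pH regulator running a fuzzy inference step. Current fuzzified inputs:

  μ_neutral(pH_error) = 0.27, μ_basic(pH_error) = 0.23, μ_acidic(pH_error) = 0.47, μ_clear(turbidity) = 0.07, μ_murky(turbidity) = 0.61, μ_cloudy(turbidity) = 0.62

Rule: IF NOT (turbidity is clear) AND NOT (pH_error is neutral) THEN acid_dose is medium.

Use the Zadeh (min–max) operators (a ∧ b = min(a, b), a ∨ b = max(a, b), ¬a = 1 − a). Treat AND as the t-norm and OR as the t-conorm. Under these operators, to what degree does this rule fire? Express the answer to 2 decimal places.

0.73

firing strength: ¬clear=1−0.07=0.93, ¬neutral=1−0.27=0.73; AND[min(a, b)] → w = 0.73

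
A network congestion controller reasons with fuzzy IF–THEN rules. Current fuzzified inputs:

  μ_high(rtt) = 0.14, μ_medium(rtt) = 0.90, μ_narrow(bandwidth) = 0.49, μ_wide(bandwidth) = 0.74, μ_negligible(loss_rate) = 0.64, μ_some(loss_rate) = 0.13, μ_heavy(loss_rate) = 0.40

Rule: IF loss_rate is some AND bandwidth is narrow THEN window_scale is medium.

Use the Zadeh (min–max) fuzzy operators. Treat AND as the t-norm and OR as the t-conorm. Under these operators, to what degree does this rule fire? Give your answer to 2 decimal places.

firing strength: some=0.13, narrow=0.49; AND[min(a, b)] → w = 0.13

0.13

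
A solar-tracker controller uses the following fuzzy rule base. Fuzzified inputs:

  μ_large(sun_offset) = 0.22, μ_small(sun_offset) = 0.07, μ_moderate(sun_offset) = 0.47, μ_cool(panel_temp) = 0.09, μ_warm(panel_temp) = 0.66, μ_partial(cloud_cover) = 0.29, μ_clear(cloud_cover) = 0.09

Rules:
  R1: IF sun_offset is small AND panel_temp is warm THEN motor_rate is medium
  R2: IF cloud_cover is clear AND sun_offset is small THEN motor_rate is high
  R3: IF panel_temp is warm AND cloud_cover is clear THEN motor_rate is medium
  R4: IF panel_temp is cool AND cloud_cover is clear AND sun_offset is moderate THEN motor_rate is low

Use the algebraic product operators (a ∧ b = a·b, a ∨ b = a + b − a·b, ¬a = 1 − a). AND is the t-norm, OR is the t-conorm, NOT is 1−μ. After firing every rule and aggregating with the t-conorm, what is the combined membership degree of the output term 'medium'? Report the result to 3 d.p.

R1: small=0.07, warm=0.66; AND[a·b] → w = 0.0462
R2: clear=0.09, small=0.07; AND[a·b] → w = 0.0063
R3: warm=0.66, clear=0.09; AND[a·b] → w = 0.0594
R4: cool=0.09, clear=0.09, moderate=0.47; AND[a·b] → w = 0.0038
Rules with consequent 'medium': {R1, R3} → strengths 0.0462, 0.0594
Aggregate via t-conorm [a + b − a·b]: 0.1029

0.103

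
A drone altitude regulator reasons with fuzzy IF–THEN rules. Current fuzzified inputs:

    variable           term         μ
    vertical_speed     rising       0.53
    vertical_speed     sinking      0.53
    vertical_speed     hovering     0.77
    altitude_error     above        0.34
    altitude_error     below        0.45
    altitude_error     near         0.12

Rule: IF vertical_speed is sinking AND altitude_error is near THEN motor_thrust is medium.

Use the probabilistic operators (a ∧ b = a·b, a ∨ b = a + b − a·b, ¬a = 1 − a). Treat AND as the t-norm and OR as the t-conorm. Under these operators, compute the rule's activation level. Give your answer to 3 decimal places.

firing strength: sinking=0.53, near=0.12; AND[a·b] → w = 0.0636

0.064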